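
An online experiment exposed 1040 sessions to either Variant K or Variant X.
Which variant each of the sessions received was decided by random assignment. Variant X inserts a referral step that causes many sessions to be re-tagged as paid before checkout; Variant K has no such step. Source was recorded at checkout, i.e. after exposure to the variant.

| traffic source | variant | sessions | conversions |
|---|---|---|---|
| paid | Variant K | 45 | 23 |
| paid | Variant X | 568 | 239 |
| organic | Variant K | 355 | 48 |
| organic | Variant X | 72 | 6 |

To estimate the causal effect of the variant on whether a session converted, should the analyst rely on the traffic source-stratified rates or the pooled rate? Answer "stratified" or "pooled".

Variant K is higher inside every traffic source stratum but Variant X is higher in aggregate. Whether to stratify depends on how traffic source relates to the variant.
Because the variant influences traffic source, traffic source is a post-treatment mediator, not a confounder. Stratifying on it would bias the estimate; the causal effect is the crude pooled difference.
Pooled: Variant K 17.8% vs Variant X 38.3%; Variant X is higher overall.

pooled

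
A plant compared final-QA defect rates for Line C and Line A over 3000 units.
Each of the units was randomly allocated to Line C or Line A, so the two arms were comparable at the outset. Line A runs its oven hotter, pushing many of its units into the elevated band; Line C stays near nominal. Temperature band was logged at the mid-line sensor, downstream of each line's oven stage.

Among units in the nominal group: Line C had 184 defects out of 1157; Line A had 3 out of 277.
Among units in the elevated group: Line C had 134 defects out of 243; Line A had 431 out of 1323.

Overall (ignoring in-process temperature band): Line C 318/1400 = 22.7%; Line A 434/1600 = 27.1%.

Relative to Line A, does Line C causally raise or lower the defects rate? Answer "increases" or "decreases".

In-process temperature band is recorded after the line and is itself shifted by it — it sits on the causal path from line to outcome. Conditioning on a mediator would strip out part of the effect we want; the pooled comparison gives the total causal effect.
Pooled: Line C 22.7% vs Line A 27.1%; Line C is lower overall.

decreases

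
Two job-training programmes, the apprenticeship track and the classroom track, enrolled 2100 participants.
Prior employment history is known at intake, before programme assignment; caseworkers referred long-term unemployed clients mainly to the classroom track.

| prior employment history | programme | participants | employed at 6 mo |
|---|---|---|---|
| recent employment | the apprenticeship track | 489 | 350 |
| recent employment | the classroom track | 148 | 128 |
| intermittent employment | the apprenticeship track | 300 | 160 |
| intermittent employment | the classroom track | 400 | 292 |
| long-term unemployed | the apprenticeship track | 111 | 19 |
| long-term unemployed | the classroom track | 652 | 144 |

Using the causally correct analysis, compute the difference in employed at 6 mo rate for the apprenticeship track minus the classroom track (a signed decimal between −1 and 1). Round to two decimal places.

-0.13

Nothing the programme does changes prior employment history; the imbalance is an allocation artefact. With prior employment history also predicting the outcome, the pooled figure is confounded, and the within-stratum comparison is the causal one.
Adjusting over the population distribution of prior employment history: 0.303·(0.716−0.865) + 0.333·(0.533−0.730) + 0.363·(0.171−0.221) = -0.129.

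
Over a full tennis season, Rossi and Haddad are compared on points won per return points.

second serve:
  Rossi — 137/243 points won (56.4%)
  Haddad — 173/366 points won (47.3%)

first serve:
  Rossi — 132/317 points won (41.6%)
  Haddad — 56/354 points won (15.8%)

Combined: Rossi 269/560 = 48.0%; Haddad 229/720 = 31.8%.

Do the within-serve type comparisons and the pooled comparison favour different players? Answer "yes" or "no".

Within each serve type level (second serve 56.4% vs 47.3%; first serve 41.6% vs 15.8%), Rossi has the higher rate every time. Pooled: 48.0% vs 31.8% — Rossi has the higher rate overall. They agree.

no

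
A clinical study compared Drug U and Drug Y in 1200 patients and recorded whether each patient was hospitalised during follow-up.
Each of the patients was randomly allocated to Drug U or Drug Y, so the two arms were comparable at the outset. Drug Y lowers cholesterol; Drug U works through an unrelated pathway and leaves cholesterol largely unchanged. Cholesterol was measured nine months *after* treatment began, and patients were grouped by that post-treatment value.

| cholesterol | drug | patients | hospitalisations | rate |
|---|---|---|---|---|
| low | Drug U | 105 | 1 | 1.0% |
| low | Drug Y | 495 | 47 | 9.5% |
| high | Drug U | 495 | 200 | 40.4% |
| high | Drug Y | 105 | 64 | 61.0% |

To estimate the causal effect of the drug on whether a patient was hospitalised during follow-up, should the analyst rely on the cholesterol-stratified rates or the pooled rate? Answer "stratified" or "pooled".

The cholesterol-specific comparison favours Drug U throughout, but the pooled figures favour Drug Y. The question is whether to condition on cholesterol.
Cholesterol here is a post-treatment variable shaped by the drug; conditioning on it would introduce bias rather than remove it. The overall comparison is the causal one.
Pooled: Drug U 33.5% vs Drug Y 18.5%; Drug Y is lower overall.

pooled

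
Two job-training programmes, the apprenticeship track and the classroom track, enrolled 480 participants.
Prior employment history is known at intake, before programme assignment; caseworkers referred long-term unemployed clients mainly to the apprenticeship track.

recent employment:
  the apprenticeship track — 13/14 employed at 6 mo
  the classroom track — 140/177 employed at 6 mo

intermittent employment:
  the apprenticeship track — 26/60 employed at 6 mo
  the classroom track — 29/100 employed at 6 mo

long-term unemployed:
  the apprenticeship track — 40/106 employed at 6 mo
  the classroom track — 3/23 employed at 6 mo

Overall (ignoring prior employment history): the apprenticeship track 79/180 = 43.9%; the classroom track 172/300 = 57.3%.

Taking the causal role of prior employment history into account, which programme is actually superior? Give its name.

the apprenticeship track

The prior employment history-specific comparison favours the apprenticeship track throughout, but the pooled figures favour the classroom track. The question is whether to condition on prior employment history.
Since prior employment history is a pre-existing factor (not a product of the programme) and it affects the outcome on its own, it is a confounder. The stratified rates, not the pooled rate, identify the causal effect.
Within each level — recent employment: 92.9% vs 79.1%; intermittent employment: 43.3% vs 29.0%; long-term unemployed: 37.7% vs 13.0% — the apprenticeship track is higher every time.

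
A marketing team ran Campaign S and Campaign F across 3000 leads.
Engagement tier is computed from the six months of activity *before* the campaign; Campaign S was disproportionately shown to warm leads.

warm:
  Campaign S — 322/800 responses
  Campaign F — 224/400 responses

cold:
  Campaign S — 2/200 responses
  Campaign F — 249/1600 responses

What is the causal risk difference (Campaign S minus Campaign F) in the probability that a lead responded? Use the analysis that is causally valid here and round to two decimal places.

The stratified and pooled comparisons disagree (Campaign F wins within each engagement tier; Campaign S wins overall), so the answer turns on the causal role of engagement tier.
Here engagement tier is a common cause — it drives both which campaign a case falls under and the outcome. The crude comparison mixes populations; the stratum-specific rates are the causally relevant ones.
Adjusting over the population distribution of engagement tier: 0.400·(0.403−0.560) + 0.600·(0.010−0.156) = -0.150.

-0.15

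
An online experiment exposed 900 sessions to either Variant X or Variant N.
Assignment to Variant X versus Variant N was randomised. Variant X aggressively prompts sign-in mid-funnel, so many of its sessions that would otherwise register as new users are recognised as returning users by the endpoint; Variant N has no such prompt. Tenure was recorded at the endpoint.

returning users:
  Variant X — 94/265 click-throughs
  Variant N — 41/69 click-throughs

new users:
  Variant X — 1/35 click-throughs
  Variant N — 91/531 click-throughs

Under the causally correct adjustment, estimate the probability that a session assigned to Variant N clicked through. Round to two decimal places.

Because the variant influences user tenure, user tenure is a post-treatment mediator, not a confounder. Stratifying on it would bias the estimate; the causal effect is the crude pooled difference.
So P(outcome | do(Variant N)) is just the pooled rate for Variant N: 132/600 = 0.220.

0.22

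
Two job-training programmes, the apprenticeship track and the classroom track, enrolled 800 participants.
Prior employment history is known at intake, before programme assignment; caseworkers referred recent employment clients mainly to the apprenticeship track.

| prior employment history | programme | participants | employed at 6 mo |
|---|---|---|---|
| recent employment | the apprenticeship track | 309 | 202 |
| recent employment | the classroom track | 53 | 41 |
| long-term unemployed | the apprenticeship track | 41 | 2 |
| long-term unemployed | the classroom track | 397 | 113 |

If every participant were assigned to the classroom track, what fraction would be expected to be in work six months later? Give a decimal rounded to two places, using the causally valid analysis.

The prior employment history-specific comparison favours the classroom track throughout, but the pooled figures favour the apprenticeship track. The question is whether to condition on prior employment history.
Here prior employment history is a common cause — it drives both which programme a case falls under and the outcome. The crude comparison mixes populations; the stratum-specific rates are the causally relevant ones.
Standardising the classroom track to the population prior employment history mix: 0.453·41/53 + 0.547·113/397 = 0.506.

0.51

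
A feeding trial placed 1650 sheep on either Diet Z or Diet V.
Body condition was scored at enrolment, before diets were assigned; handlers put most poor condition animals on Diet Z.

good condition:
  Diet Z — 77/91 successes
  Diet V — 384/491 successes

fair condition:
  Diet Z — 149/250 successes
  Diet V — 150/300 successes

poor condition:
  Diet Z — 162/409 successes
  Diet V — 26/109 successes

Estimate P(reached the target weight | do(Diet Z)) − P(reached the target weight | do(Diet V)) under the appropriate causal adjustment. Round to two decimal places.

Within every starting body condition level Diet Z has the higher rate, yet pooled Diet V does — Simpson's reversal.
Since starting body condition is a pre-existing factor (not a product of the diet) and it affects the outcome on its own, it is a confounder. The stratified rates, not the pooled rate, identify the causal effect.
Adjusting over the population distribution of starting body condition: 0.353·(0.846−0.782) + 0.333·(0.596−0.500) + 0.314·(0.396−0.239) = +0.104.

+0.10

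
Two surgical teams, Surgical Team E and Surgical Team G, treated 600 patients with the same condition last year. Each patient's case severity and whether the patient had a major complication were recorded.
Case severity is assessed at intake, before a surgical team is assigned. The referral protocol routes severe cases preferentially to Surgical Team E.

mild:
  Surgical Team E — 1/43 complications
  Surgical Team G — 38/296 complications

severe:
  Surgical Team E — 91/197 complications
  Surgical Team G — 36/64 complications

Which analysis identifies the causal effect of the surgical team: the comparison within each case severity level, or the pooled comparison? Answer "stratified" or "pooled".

stratified

The case severity-specific comparison favours Surgical Team E throughout, but the pooled figures favour Surgical Team G. The question is whether to condition on case severity.
Case severity differs across surgical teams for reasons unrelated to any effect of the surgical team itself, and it separately predicts the outcome — a classic confounder. We must compare within case severity levels.
Within each level — mild: 2.3% vs 12.8%; severe: 46.2% vs 56.2% — Surgical Team E is lower every time.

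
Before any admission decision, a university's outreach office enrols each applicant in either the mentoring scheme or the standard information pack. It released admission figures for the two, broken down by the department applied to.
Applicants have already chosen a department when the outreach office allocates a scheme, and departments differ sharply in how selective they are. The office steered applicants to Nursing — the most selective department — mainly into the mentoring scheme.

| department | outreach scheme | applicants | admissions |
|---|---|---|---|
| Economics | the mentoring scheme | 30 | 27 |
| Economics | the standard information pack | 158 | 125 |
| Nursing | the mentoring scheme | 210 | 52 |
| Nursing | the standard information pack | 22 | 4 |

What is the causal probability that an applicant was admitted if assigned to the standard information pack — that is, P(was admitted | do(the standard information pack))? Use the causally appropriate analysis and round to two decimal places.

0.45

Department satisfies the back-door criterion: it is not a descendant of the outreach scheme, and it blocks the spurious path from outreach scheme to outcome. Adjusting for it (i.e., using the within-department rates) gives the causal effect.
Standardising the standard information pack to the population department mix: 0.448·125/158 + 0.552·4/22 = 0.455.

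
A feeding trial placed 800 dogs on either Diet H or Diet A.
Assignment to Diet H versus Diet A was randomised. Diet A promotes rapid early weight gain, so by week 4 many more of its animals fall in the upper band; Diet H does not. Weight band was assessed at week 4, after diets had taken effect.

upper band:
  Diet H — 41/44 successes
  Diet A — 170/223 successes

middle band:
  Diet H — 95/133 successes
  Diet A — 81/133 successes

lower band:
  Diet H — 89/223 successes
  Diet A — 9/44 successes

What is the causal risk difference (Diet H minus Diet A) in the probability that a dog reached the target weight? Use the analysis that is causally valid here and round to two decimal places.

-0.09

Week-4 weight band is recorded after the diet and is itself shifted by it — it sits on the causal path from diet to outcome. Conditioning on a mediator would strip out part of the effect we want; the pooled comparison gives the total causal effect.
The causal difference is the pooled difference: 0.562 − 0.650 = -0.087.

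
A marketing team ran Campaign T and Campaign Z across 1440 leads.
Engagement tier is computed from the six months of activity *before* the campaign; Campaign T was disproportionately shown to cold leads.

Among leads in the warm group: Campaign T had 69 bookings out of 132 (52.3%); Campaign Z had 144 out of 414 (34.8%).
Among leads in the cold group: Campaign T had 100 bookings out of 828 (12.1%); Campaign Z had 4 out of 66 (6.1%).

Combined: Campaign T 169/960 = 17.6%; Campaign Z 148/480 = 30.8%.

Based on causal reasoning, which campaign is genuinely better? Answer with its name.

Campaign T

Campaign T is higher inside every engagement tier stratum but Campaign Z is higher in aggregate. Whether to stratify depends on how engagement tier relates to the campaign.
Engagement tier differs across campaigns for reasons unrelated to any effect of the campaign itself, and it separately predicts the outcome — a classic confounder. We must compare within engagement tier levels.
Within each level — warm: 52.3% vs 34.8%; cold: 12.1% vs 6.1% — Campaign T is higher every time.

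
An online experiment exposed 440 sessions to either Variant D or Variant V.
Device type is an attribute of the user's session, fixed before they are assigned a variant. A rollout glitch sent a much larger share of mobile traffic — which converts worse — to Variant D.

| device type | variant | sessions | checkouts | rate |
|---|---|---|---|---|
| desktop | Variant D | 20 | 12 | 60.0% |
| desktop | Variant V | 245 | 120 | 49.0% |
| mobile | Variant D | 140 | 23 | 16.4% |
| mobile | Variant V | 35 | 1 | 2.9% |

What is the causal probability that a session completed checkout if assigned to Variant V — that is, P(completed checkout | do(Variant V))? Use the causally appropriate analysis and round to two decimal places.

Device type satisfies the back-door criterion: it is not a descendant of the variant, and it blocks the spurious path from variant to outcome. Adjusting for it (i.e., using the within-device type rates) gives the causal effect.
Standardising Variant V to the population device type mix: 0.602·120/245 + 0.398·1/35 = 0.306.

0.31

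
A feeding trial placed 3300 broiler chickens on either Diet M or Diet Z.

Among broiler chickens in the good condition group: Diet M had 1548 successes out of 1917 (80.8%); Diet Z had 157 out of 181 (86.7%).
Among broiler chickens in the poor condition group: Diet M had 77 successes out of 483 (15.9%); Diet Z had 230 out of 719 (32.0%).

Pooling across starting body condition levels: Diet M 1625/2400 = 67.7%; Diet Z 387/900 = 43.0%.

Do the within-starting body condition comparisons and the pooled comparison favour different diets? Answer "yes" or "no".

yes

Within each starting body condition level (good condition 80.8% vs 86.7%; poor condition 15.9% vs 32.0%), Diet Z has the higher rate every time. Pooled: 67.7% vs 43.0% — Diet M has the higher rate overall. The two comparisons disagree.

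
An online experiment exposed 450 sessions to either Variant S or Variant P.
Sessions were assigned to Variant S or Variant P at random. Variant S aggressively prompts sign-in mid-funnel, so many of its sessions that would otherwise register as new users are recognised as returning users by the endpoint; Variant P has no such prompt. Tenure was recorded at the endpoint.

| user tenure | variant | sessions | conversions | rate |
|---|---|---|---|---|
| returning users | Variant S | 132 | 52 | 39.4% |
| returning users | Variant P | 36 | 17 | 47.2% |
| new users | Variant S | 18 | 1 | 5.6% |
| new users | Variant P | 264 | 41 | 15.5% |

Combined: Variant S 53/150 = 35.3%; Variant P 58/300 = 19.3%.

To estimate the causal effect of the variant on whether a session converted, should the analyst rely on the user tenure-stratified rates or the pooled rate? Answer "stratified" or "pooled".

User tenure is downstream of the variant. One should not condition on a consequence of treatment, so the overall rates are the right comparison.
Pooled: Variant S 35.3% vs Variant P 19.3%; Variant S is higher overall.

pooled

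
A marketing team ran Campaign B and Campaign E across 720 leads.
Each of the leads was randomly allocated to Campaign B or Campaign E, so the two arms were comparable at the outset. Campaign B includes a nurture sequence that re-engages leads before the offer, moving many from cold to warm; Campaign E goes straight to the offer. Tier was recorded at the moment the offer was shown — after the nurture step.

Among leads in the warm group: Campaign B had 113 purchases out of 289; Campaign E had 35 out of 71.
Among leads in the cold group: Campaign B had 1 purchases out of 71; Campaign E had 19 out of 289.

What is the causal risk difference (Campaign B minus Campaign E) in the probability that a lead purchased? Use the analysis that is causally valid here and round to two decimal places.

+0.17

Engagement tier is downstream of the campaign. One should not condition on a consequence of treatment, so the overall rates are the right comparison.
The causal difference is the pooled difference: 0.317 − 0.150 = +0.167.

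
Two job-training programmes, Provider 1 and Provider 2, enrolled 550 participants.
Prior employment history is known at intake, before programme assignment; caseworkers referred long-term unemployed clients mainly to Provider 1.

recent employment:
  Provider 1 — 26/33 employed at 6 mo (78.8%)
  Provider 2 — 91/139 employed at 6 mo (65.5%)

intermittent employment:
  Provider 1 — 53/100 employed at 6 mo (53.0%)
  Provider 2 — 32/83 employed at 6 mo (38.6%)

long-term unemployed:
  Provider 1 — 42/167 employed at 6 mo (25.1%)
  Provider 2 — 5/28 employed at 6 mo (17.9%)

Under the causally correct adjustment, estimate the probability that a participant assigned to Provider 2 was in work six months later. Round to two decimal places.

0.40

Within every prior employment history level Provider 1 has the higher rate, yet pooled Provider 2 does — Simpson's reversal.
Nothing the programme does changes prior employment history; the imbalance is an allocation artefact. With prior employment history also predicting the outcome, the pooled figure is confounded, and the within-stratum comparison is the causal one.
Standardising Provider 2 to the population prior employment history mix: 0.313·91/139 + 0.333·32/83 + 0.355·5/28 = 0.396.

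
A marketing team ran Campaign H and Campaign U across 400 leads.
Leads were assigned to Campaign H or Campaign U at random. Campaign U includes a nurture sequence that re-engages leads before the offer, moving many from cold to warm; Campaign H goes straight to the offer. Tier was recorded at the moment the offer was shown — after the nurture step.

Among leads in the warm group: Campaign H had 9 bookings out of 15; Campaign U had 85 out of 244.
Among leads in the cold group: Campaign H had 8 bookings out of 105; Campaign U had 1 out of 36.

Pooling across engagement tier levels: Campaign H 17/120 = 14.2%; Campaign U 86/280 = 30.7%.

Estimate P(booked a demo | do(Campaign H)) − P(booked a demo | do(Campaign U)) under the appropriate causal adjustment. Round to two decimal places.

-0.17

Campaign H is higher inside every engagement tier stratum but Campaign U is higher in aggregate. Whether to stratify depends on how engagement tier relates to the campaign.
Engagement tier is recorded after the campaign and is itself shifted by it — it sits on the causal path from campaign to outcome. Conditioning on a mediator would strip out part of the effect we want; the pooled comparison gives the total causal effect.
The causal difference is the pooled difference: 0.142 − 0.307 = -0.165.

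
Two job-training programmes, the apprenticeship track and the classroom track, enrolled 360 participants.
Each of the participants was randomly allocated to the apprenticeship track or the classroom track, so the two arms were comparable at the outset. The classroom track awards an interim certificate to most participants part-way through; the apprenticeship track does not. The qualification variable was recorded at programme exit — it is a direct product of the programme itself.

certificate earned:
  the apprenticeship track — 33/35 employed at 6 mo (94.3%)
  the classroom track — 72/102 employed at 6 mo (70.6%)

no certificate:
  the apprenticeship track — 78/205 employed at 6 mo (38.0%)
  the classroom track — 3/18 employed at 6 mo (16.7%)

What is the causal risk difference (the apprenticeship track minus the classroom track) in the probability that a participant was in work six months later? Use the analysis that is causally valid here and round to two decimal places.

-0.16

Within every qualification attained during the programme level the apprenticeship track has the higher rate, yet pooled the classroom track does — Simpson's reversal.
Qualification attained during the programme here is a post-treatment variable shaped by the programme; conditioning on it would introduce bias rather than remove it. The overall comparison is the causal one.
The causal difference is the pooled difference: 0.463 − 0.625 = -0.163.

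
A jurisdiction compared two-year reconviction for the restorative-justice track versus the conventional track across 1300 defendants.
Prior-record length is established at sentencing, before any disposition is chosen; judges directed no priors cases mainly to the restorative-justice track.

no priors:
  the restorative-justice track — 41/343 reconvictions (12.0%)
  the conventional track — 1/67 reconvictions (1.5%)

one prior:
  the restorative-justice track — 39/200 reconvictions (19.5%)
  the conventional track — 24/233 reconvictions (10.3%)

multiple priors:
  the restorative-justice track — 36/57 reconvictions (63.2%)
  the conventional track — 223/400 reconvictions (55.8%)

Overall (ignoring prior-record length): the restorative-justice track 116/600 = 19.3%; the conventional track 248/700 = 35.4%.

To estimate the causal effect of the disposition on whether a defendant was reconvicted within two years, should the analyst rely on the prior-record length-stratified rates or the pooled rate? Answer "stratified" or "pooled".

Since prior-record length is a pre-existing factor (not a product of the disposition) and it affects the outcome on its own, it is a confounder. The stratified rates, not the pooled rate, identify the causal effect.
Within each level — no priors: 12.0% vs 1.5%; one prior: 19.5% vs 10.3%; multiple priors: 63.2% vs 55.8% — the conventional track is lower every time.

stratified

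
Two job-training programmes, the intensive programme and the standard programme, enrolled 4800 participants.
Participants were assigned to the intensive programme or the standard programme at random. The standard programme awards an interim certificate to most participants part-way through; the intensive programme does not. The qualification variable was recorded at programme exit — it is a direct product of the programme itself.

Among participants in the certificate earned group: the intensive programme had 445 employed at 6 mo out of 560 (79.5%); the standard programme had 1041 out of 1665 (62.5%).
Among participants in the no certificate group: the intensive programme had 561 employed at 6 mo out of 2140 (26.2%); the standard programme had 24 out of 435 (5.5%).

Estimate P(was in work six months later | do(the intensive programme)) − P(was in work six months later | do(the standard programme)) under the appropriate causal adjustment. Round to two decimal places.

Within every qualification attained during the programme level the intensive programme has the higher rate, yet pooled the standard programme does — Simpson's reversal.
Qualification attained during the programme lies on the pathway programme → qualification attained during the programme → outcome, so adjusting for it blocks the indirect effect. For the total causal effect of programme, use the unadjusted pooled rates.
The causal difference is the pooled difference: 0.373 − 0.507 = -0.135.

-0.13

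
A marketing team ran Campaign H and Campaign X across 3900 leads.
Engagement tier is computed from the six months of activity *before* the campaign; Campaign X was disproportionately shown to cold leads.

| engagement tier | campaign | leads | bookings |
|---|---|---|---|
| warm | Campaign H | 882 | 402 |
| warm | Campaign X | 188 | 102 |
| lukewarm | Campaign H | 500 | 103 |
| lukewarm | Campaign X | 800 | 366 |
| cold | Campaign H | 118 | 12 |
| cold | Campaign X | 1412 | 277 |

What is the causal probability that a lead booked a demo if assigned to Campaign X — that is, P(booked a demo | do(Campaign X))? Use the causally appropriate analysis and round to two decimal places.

0.38

Within every engagement tier level Campaign X has the higher rate, yet pooled Campaign H does — Simpson's reversal.
The imbalance in engagement tier arose from how leads were allocated, not from anything the campaign did; and engagement tier independently affects the outcome. The pooled gap is confounded — condition on engagement tier.
Standardising Campaign X to the population engagement tier mix: 0.274·102/188 + 0.333·366/800 + 0.392·277/1412 = 0.378.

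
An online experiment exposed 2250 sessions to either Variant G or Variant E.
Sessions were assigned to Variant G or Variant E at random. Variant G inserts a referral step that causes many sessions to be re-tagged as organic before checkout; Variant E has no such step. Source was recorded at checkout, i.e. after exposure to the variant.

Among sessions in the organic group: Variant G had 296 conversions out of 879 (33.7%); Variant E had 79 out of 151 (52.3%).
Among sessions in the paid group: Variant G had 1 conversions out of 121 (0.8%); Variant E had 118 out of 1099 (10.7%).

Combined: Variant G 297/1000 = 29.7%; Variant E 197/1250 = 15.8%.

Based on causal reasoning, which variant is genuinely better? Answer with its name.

Because the variant influences traffic source, traffic source is a post-treatment mediator, not a confounder. Stratifying on it would bias the estimate; the causal effect is the crude pooled difference.
Pooled: Variant G 29.7% vs Variant E 15.8%; Variant G is higher overall.

Variant G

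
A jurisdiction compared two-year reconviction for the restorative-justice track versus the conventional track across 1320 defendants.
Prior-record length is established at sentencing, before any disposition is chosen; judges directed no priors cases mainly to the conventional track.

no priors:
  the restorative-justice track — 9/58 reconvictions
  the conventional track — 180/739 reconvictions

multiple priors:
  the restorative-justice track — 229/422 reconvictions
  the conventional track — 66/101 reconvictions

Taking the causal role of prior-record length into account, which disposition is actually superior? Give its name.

the restorative-justice track

The imbalance in prior-record length arose from how defendants were allocated, not from anything the disposition did; and prior-record length independently affects the outcome. The pooled gap is confounded — condition on prior-record length.
Within each level — no priors: 15.5% vs 24.4%; multiple priors: 54.3% vs 65.3% — the restorative-justice track is lower every time.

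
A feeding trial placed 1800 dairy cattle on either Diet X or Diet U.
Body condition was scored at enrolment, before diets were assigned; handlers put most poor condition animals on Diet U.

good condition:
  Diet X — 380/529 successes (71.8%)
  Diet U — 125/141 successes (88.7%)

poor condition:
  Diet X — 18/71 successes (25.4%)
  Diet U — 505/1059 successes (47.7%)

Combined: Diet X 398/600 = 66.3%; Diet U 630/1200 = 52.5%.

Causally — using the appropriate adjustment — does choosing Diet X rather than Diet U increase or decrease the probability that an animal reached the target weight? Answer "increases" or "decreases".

The imbalance in starting body condition arose from how dairy cattle were allocated, not from anything the diet did; and starting body condition independently affects the outcome. The pooled gap is confounded — condition on starting body condition.
Within each level — good condition: 71.8% vs 88.7%; poor condition: 25.4% vs 47.7% — Diet U is higher every time.

decreases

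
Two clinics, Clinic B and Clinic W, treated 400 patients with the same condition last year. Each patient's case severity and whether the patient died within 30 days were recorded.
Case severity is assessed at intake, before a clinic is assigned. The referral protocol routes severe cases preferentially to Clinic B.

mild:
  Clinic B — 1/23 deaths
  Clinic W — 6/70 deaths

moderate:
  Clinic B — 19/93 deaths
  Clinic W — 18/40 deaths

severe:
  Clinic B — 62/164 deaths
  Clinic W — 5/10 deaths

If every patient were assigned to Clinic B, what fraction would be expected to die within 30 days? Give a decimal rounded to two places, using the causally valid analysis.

0.24

The case severity-specific comparison favours Clinic B throughout, but the pooled figures favour Clinic W. The question is whether to condition on case severity.
Nothing the clinic does changes case severity; the imbalance is an allocation artefact. With case severity also predicting the outcome, the pooled figure is confounded, and the within-stratum comparison is the causal one.
Standardising Clinic B to the population case severity mix: 0.233·1/23 + 0.333·19/93 + 0.435·62/164 = 0.242.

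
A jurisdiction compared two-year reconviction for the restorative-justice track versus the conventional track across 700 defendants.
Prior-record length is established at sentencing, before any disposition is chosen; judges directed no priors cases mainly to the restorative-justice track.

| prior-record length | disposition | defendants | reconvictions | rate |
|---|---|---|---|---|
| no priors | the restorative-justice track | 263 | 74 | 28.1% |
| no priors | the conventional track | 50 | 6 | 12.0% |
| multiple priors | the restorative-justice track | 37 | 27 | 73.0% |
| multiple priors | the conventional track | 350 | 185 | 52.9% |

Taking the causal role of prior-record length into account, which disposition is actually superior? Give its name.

the conventional track

The stratified and pooled comparisons disagree (the conventional track wins within each prior-record length; the restorative-justice track wins overall), so the answer turns on the causal role of prior-record length.
Since prior-record length is a pre-existing factor (not a product of the disposition) and it affects the outcome on its own, it is a confounder. The stratified rates, not the pooled rate, identify the causal effect.
Within each level — no priors: 28.1% vs 12.0%; multiple priors: 73.0% vs 52.9% — the conventional track is lower every time.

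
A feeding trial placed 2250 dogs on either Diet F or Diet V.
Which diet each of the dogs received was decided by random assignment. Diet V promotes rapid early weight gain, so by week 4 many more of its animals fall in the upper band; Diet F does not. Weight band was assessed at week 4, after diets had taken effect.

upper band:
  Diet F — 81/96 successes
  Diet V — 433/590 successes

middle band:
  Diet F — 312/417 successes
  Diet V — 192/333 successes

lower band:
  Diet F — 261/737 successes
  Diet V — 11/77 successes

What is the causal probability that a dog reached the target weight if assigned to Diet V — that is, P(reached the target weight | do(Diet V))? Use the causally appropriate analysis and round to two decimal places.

Week-4 weight band is downstream of the diet. One should not condition on a consequence of treatment, so the overall rates are the right comparison.
So P(outcome | do(Diet V)) is just the pooled rate for Diet V: 636/1000 = 0.636.

0.64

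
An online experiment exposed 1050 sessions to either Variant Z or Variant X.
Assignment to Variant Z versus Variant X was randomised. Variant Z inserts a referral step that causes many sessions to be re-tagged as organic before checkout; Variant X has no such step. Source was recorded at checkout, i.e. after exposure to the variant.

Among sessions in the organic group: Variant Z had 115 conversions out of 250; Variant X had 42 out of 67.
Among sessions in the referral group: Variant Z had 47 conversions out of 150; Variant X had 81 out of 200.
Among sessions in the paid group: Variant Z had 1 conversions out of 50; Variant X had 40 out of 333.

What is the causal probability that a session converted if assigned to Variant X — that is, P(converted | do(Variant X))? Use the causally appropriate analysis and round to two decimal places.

0.27

The traffic source-specific comparison favours Variant X throughout, but the pooled figures favour Variant Z. The question is whether to condition on traffic source.
Traffic source is downstream of the variant. One should not condition on a consequence of treatment, so the overall rates are the right comparison.
So P(outcome | do(Variant X)) is just the pooled rate for Variant X: 163/600 = 0.272.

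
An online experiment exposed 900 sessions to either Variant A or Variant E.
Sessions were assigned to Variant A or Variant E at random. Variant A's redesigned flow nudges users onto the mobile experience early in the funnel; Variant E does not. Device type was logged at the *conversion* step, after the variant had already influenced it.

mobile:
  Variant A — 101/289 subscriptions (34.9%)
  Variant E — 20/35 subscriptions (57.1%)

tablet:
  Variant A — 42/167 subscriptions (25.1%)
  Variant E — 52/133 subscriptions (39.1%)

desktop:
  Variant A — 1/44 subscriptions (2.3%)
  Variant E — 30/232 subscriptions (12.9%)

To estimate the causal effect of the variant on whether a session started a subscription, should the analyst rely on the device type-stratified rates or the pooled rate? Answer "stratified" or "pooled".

The stratified and pooled comparisons disagree (Variant E wins within each device type; Variant A wins overall), so the answer turns on the causal role of device type.
Because the variant influences device type, device type is a post-treatment mediator, not a confounder. Stratifying on it would bias the estimate; the causal effect is the crude pooled difference.
Pooled: Variant A 28.8% vs Variant E 25.5%; Variant A is higher overall.

pooled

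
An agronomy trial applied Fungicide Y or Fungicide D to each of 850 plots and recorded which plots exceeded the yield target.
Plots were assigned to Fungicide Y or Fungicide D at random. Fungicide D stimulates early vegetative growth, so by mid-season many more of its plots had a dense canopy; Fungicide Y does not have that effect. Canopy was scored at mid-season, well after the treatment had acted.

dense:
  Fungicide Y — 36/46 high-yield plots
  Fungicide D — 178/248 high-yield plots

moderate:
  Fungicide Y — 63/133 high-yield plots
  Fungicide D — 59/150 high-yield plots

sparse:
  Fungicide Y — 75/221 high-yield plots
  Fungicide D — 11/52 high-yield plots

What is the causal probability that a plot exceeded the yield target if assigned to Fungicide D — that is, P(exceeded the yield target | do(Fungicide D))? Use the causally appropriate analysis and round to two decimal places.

Within every mid-season canopy level Fungicide Y has the higher rate, yet pooled Fungicide D does — Simpson's reversal.
Because the fungicide influences mid-season canopy, mid-season canopy is a post-treatment mediator, not a confounder. Stratifying on it would bias the estimate; the causal effect is the crude pooled difference.
So P(outcome | do(Fungicide D)) is just the pooled rate for Fungicide D: 248/450 = 0.551.

0.55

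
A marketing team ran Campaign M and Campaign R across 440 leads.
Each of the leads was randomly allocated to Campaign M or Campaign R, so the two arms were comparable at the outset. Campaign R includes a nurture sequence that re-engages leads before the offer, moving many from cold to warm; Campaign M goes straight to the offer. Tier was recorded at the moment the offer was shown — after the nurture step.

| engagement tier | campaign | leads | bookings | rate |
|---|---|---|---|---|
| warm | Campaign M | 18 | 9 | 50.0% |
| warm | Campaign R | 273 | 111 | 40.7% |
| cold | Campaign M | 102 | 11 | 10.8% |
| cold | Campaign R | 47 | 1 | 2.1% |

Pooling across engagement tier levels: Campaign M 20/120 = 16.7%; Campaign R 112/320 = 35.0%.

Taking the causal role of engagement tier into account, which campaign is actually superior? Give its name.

Campaign R

Because the campaign influences engagement tier, engagement tier is a post-treatment mediator, not a confounder. Stratifying on it would bias the estimate; the causal effect is the crude pooled difference.
Pooled: Campaign M 16.7% vs Campaign R 35.0%; Campaign R is higher overall.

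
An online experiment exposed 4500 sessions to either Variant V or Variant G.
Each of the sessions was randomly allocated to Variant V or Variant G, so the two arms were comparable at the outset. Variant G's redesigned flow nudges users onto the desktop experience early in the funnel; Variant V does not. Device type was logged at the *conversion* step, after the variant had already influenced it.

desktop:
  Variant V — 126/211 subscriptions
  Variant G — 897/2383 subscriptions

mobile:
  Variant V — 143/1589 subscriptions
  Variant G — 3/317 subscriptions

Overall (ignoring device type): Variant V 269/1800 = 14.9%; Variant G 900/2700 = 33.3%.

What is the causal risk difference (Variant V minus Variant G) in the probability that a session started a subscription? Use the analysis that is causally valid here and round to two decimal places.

-0.18

Device type is downstream of the variant. One should not condition on a consequence of treatment, so the overall rates are the right comparison.
The causal difference is the pooled difference: 0.149 − 0.333 = -0.184.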